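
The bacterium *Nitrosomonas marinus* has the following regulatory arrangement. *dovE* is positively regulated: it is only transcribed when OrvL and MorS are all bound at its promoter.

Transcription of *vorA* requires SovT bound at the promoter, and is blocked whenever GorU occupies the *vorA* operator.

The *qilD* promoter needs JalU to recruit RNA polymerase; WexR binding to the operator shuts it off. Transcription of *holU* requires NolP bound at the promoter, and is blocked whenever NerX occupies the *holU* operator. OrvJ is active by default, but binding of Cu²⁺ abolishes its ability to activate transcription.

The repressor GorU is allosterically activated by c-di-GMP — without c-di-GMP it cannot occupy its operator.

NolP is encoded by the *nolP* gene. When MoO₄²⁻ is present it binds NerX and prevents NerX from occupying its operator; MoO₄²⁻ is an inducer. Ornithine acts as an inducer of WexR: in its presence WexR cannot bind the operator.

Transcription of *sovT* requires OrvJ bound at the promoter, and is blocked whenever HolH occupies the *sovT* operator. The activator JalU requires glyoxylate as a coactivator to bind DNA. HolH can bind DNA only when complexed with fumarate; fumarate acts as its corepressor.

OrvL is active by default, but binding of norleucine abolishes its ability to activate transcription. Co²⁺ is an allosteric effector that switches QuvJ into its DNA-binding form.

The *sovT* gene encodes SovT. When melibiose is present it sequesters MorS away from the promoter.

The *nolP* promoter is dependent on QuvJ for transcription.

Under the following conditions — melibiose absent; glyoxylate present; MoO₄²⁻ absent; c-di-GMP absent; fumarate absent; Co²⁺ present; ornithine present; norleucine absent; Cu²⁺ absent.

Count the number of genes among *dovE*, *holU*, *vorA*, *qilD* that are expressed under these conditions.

3

Norleucine is absent, so OrvL is active.
Melibiose is absent, so MorS is active.
No repressor is bound and OrvL and MorS are active, so *dovE* is transcribed.
→ *dovE* is ON.
Co²⁺ is present, so QuvJ is active.
No repressor is bound and QuvJ is active, so *nolP* is transcribed.
So NolP is produced and active.
MoO₄²⁻ is absent, so NerX is active.
With repressor NerX bound, *holU* is not transcribed.
→ *holU* is OFF.
Cu²⁺ is absent, so OrvJ is active.
Fumarate is absent, so HolH is inactive.
No repressor is bound and OrvJ is active, so *sovT* is transcribed.
So SovT is produced and active.
c-di-GMP is absent, so GorU is inactive.
No repressor is bound and SovT is active, so *vorA* is transcribed.
→ *vorA* is ON.
Ornithine is present, so WexR is inactive.
Glyoxylate is present, so JalU is active.
No repressor is bound and JalU is active, so *qilD* is transcribed.
→ *qilD* is ON.
3 of the 4 genes are transcribed.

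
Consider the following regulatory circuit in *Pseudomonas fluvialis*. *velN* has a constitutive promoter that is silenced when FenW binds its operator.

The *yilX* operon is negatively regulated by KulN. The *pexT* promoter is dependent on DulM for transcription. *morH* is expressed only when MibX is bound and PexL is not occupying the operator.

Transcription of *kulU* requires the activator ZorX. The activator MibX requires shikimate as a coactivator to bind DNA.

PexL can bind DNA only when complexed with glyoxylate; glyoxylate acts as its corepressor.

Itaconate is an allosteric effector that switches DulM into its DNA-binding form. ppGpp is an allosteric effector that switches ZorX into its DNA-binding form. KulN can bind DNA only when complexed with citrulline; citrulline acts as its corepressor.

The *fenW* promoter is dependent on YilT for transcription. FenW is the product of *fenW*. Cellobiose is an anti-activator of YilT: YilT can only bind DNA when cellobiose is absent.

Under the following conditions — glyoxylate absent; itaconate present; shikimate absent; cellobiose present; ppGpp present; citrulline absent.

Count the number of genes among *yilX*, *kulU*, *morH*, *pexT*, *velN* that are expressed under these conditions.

4

Citrulline is absent, so KulN is inactive.
With no repressor bound, *yilX* is transcribed.
→ *yilX* is ON.
ppGpp is present, so ZorX is active.
No repressor is bound and ZorX is active, so *kulU* is transcribed.
→ *kulU* is ON.
Shikimate is absent, so MibX is inactive.
Glyoxylate is absent, so PexL is inactive.
Required activator MibX is absent, so *morH* is not transcribed.
→ *morH* is OFF.
Itaconate is present, so DulM is active.
No repressor is bound and DulM is active, so *pexT* is transcribed.
→ *pexT* is ON.
Cellobiose is present, so YilT is inactive.
Required activator YilT is absent, so *fenW* is not transcribed.
So FenW is not produced.
With no repressor bound, *velN* is transcribed.
→ *velN* is ON.
4 of the 5 genes are transcribed.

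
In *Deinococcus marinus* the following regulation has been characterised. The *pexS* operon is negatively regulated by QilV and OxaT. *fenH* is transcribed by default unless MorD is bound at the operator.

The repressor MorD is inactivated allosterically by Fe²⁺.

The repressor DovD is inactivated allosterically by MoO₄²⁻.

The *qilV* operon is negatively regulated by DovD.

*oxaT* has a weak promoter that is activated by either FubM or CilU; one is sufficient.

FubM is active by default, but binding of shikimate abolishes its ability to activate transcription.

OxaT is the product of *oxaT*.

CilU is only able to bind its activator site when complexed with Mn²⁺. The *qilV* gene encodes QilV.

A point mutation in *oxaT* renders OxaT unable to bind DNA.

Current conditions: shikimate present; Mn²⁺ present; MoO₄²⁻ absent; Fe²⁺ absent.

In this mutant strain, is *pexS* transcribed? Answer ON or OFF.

ON

MoO₄²⁻ is absent, so DovD is active.
With repressor DovD bound, *qilV* is not transcribed.
So QilV is not produced.
OxaT is non-functional in this strain, so it has no effect.
With no repressor bound, *pexS* is transcribed.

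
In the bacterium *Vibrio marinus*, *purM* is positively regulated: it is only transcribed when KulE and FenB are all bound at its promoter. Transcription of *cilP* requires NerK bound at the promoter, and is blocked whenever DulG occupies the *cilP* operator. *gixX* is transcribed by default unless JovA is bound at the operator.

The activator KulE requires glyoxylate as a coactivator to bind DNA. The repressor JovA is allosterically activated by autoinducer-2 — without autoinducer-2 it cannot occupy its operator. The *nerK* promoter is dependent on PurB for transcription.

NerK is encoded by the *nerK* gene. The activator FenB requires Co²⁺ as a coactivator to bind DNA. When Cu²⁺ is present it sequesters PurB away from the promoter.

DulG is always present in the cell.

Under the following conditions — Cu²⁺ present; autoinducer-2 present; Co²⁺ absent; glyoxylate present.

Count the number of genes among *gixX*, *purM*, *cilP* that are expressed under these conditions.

0

Autoinducer-2 is present, so JovA is active.
With repressor JovA bound, *gixX* is not transcribed.
→ *gixX* is OFF.
Glyoxylate is present, so KulE is active.
Co²⁺ is absent, so FenB is inactive.
Required activator FenB is absent, so *purM* is not transcribed.
→ *purM* is OFF.
Cu²⁺ is present, so PurB is inactive.
Required activator PurB is absent, so *nerK* is not transcribed.
So NerK is not produced.
DulG is produced constitutively and is active.
With repressor DulG bound, *cilP* is not transcribed.
→ *cilP* is OFF.
0 of the 3 genes are transcribed.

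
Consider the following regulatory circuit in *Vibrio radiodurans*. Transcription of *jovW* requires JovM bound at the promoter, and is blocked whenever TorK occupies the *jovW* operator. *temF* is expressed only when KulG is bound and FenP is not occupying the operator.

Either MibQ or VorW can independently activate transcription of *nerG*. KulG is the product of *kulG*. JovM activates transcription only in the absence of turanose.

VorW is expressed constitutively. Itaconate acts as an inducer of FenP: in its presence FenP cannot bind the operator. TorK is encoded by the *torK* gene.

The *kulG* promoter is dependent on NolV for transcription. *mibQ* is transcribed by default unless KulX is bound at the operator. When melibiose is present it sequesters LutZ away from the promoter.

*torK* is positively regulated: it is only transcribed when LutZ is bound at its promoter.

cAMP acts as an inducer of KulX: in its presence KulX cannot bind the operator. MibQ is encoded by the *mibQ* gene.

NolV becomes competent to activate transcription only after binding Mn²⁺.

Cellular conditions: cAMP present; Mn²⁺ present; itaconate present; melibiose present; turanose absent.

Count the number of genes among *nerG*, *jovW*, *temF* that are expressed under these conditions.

cAMP is present, so KulX is inactive.
With no repressor bound, *mibQ* is transcribed.
So MibQ is produced and active.
VorW is produced constitutively and is active.
Activator MibQ is present, so *nerG* is transcribed.
→ *nerG* is ON.
Melibiose is present, so LutZ is inactive.
Required activator LutZ is absent, so *torK* is not transcribed.
So TorK is not produced.
Turanose is absent, so JovM is active.
No repressor is bound and JovM is active, so *jovW* is transcribed.
→ *jovW* is ON.
Mn²⁺ is present, so NolV is active.
No repressor is bound and NolV is active, so *kulG* is transcribed.
So KulG is produced and active.
Itaconate is present, so FenP is inactive.
No repressor is bound and KulG is active, so *temF* is transcribed.
→ *temF* is ON.
3 of the 3 genes are transcribed.

3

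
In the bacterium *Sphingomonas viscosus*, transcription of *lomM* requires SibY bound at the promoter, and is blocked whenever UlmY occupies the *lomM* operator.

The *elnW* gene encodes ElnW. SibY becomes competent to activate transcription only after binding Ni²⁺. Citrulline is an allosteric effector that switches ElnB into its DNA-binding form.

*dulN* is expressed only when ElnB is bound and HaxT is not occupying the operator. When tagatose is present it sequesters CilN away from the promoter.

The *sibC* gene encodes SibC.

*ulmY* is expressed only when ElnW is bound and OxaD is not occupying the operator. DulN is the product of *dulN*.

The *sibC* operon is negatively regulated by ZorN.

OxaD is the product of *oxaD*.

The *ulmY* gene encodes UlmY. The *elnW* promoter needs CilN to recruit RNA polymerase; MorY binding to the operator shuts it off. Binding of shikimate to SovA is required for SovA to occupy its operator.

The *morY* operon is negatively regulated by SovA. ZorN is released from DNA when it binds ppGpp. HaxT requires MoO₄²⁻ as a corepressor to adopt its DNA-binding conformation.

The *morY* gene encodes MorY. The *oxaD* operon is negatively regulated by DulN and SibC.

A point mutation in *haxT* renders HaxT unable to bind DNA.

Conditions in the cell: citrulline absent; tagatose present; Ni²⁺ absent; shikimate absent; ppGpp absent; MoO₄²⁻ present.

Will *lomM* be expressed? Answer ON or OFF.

OFF

Ni²⁺ is absent, so SibY is inactive.
Shikimate is absent, so SovA is inactive.
With no repressor bound, *morY* is transcribed.
So MorY is produced and active.
Tagatose is present, so CilN is inactive.
With repressor MorY bound, *elnW* is not transcribed.
So ElnW is not produced.
HaxT is non-functional in this strain, so it has no effect.
Citrulline is absent, so ElnB is inactive.
Required activator ElnB is absent, so *dulN* is not transcribed.
So DulN is not produced.
ppGpp is absent, so ZorN is active.
With repressor ZorN bound, *sibC* is not transcribed.
So SibC is not produced.
With no repressor bound, *oxaD* is transcribed.
So OxaD is produced and active.
With repressor OxaD bound, *ulmY* is not transcribed.
So UlmY is not produced.
Required activator SibY is absent, so *lomM* is not transcribed.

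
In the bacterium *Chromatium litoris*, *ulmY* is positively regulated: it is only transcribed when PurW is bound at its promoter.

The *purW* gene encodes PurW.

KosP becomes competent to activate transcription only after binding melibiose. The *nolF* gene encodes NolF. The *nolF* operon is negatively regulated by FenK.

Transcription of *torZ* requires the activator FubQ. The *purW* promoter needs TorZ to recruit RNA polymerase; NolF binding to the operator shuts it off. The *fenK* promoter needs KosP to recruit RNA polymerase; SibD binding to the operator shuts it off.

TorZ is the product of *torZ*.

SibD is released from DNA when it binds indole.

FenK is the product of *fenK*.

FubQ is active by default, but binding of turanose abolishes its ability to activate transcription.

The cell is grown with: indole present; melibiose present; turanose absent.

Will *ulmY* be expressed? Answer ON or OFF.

Indole is present, so SibD is inactive.
Melibiose is present, so KosP is active.
No repressor is bound and KosP is active, so *fenK* is transcribed.
So FenK is produced and active.
With repressor FenK bound, *nolF* is not transcribed.
So NolF is not produced.
Turanose is absent, so FubQ is active.
No repressor is bound and FubQ is active, so *torZ* is transcribed.
So TorZ is produced and active.
No repressor is bound and TorZ is active, so *purW* is transcribed.
So PurW is produced and active.
No repressor is bound and PurW is active, so *ulmY* is transcribed.

ON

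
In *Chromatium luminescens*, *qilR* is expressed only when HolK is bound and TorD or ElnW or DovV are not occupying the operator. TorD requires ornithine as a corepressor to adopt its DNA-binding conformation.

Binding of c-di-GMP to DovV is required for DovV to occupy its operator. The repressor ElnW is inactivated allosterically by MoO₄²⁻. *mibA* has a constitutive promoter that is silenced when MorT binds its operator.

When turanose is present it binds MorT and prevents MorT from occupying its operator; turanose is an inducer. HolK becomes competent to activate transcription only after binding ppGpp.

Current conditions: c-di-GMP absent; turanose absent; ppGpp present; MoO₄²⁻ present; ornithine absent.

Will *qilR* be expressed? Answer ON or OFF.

ppGpp is present, so HolK is active.
Ornithine is absent, so TorD is inactive.
MoO₄²⁻ is present, so ElnW is inactive.
c-di-GMP is absent, so DovV is inactive.
No repressor is bound and HolK is active, so *qilR* is transcribed.

ON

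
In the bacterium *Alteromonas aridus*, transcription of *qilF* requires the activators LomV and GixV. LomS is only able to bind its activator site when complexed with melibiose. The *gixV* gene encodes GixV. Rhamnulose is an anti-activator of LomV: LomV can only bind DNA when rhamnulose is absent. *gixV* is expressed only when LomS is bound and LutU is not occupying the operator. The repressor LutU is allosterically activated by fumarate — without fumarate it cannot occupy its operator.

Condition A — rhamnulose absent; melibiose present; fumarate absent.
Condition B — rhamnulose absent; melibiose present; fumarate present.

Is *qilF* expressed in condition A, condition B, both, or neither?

A only

Condition A:
Rhamnulose is absent, so LomV is active.
Melibiose is present, so LomS is active.
Fumarate is absent, so LutU is inactive.
No repressor is bound and LomS is active, so *gixV* is transcribed.
So GixV is produced and active.
No repressor is bound and LomV and GixV are active, so *qilF* is transcribed.
→ *qilF* is ON in A.
Condition B:
Rhamnulose is absent, so LomV is active.
Melibiose is present, so LomS is active.
Fumarate is present, so LutU is active.
With repressor LutU bound, *gixV* is not transcribed.
So GixV is not produced.
Required activator GixV is absent, so *qilF* is not transcribed.
→ *qilF* is OFF in B.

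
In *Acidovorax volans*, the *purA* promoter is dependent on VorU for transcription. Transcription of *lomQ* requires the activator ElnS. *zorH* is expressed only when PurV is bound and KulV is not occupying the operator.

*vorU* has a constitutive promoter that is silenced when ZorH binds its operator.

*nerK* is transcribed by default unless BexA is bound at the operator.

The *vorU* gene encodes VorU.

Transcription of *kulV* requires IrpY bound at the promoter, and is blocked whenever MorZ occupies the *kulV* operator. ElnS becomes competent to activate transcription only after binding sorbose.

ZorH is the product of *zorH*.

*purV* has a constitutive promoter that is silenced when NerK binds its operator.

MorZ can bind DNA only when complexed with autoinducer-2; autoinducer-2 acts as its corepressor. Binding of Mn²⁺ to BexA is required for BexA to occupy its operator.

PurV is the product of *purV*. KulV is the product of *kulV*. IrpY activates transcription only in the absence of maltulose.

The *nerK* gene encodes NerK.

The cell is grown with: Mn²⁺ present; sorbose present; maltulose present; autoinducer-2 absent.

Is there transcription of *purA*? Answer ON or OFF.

OFF

Mn²⁺ is present, so BexA is active.
With repressor BexA bound, *nerK* is not transcribed.
So NerK is not produced.
With no repressor bound, *purV* is transcribed.
So PurV is produced and active.
Maltulose is present, so IrpY is inactive.
Autoinducer-2 is absent, so MorZ is inactive.
Required activator IrpY is absent, so *kulV* is not transcribed.
So KulV is not produced.
No repressor is bound and PurV is active, so *zorH* is transcribed.
So ZorH is produced and active.
With repressor ZorH bound, *vorU* is not transcribed.
So VorU is not produced.
Required activator VorU is absent, so *purA* is not transcribed.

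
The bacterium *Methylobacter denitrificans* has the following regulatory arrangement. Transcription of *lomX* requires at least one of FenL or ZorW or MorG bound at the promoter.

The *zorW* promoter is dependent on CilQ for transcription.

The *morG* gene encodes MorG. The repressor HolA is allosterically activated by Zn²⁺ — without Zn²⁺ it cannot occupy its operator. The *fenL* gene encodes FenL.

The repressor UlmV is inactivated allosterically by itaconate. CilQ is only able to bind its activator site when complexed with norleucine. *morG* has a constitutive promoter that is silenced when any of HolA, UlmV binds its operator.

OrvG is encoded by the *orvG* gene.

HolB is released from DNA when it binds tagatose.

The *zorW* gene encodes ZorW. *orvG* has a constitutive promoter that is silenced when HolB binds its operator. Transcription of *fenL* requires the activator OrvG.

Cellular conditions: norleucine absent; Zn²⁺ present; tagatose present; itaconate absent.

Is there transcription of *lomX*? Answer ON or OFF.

Tagatose is present, so HolB is inactive.
With no repressor bound, *orvG* is transcribed.
So OrvG is produced and active.
No repressor is bound and OrvG is active, so *fenL* is transcribed.
So FenL is produced and active.
Norleucine is absent, so CilQ is inactive.
Required activator CilQ is absent, so *zorW* is not transcribed.
So ZorW is not produced.
Zn²⁺ is present, so HolA is active.
Itaconate is absent, so UlmV is active.
With repressor HolA bound, *morG* is not transcribed.
So MorG is not produced.
Activator FenL is present, so *lomX* is transcribed.

ON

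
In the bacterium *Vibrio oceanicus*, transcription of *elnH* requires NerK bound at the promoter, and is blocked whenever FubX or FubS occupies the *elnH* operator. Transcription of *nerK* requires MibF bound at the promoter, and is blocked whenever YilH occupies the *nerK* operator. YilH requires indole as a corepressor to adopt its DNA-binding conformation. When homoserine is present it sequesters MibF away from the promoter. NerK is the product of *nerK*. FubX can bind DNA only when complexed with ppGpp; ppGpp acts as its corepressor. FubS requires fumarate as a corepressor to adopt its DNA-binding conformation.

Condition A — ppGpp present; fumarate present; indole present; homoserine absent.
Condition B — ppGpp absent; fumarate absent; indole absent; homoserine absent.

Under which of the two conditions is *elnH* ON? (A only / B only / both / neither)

Condition A:
ppGpp is present, so FubX is active.
Fumarate is present, so FubS is active.
Indole is present, so YilH is active.
Homoserine is absent, so MibF is active.
With repressor YilH bound, *nerK* is not transcribed.
So NerK is not produced.
With repressor FubX bound, *elnH* is not transcribed.
→ *elnH* is OFF in A.
Condition B:
ppGpp is absent, so FubX is inactive.
Fumarate is absent, so FubS is inactive.
Indole is absent, so YilH is inactive.
Homoserine is absent, so MibF is active.
No repressor is bound and MibF is active, so *nerK* is transcribed.
So NerK is produced and active.
No repressor is bound and NerK is active, so *elnH* is transcribed.
→ *elnH* is ON in B.

B only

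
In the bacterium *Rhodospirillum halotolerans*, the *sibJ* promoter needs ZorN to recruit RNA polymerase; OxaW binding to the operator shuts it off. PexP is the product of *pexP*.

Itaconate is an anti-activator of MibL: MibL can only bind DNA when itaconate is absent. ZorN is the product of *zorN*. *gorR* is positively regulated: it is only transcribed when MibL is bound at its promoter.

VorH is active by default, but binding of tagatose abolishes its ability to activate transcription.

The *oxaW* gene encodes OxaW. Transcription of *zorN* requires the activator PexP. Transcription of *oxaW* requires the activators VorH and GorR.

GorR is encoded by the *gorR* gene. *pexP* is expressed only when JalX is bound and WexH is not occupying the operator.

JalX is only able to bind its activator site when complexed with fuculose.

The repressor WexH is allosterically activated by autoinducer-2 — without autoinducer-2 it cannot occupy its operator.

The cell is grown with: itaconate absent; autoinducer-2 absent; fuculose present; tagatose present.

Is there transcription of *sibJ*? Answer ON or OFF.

ON

Autoinducer-2 is absent, so WexH is inactive.
Fuculose is present, so JalX is active.
No repressor is bound and JalX is active, so *pexP* is transcribed.
So PexP is produced and active.
No repressor is bound and PexP is active, so *zorN* is transcribed.
So ZorN is produced and active.
Tagatose is present, so VorH is inactive.
Itaconate is absent, so MibL is active.
No repressor is bound and MibL is active, so *gorR* is transcribed.
So GorR is produced and active.
Required activator VorH is absent, so *oxaW* is not transcribed.
So OxaW is not produced.
No repressor is bound and ZorN is active, so *sibJ* is transcribed.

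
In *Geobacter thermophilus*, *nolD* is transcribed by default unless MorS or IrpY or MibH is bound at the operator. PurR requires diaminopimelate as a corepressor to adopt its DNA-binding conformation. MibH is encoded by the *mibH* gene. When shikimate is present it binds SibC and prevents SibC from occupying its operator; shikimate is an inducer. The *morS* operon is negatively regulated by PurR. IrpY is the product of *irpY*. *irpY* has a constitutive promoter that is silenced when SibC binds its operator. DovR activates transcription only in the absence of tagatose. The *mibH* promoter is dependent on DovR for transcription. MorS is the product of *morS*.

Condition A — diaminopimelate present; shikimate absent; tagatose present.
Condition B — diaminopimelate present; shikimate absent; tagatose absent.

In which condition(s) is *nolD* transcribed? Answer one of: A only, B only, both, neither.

A only

Condition A:
Diaminopimelate is present, so PurR is active.
With repressor PurR bound, *morS* is not transcribed.
So MorS is not produced.
Shikimate is absent, so SibC is active.
With repressor SibC bound, *irpY* is not transcribed.
So IrpY is not produced.
Tagatose is present, so DovR is inactive.
Required activator DovR is absent, so *mibH* is not transcribed.
So MibH is not produced.
With no repressor bound, *nolD* is transcribed.
→ *nolD* is ON in A.
Condition B:
Diaminopimelate is present, so PurR is active.
With repressor PurR bound, *morS* is not transcribed.
So MorS is not produced.
Shikimate is absent, so SibC is active.
With repressor SibC bound, *irpY* is not transcribed.
So IrpY is not produced.
Tagatose is absent, so DovR is active.
No repressor is bound and DovR is active, so *mibH* is transcribed.
So MibH is produced and active.
With repressor MibH bound, *nolD* is not transcribed.
→ *nolD* is OFF in B.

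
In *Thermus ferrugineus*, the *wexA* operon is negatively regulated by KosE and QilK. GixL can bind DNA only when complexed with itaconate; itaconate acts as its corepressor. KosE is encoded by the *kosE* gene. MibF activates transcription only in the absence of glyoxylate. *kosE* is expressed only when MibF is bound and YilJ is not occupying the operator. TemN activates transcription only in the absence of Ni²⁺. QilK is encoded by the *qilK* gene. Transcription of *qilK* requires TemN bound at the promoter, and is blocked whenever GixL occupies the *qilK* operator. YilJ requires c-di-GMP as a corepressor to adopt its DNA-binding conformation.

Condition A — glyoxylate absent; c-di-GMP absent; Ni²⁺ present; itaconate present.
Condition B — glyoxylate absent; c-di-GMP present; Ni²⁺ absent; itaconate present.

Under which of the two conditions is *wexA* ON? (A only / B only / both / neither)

B only

Condition A:
Glyoxylate is absent, so MibF is active.
c-di-GMP is absent, so YilJ is inactive.
No repressor is bound and MibF is active, so *kosE* is transcribed.
So KosE is produced and active.
Ni²⁺ is present, so TemN is inactive.
Itaconate is present, so GixL is active.
With repressor GixL bound, *qilK* is not transcribed.
So QilK is not produced.
With repressor KosE bound, *wexA* is not transcribed.
→ *wexA* is OFF in A.
Condition B:
Glyoxylate is absent, so MibF is active.
c-di-GMP is present, so YilJ is active.
With repressor YilJ bound, *kosE* is not transcribed.
So KosE is not produced.
Ni²⁺ is absent, so TemN is active.
Itaconate is present, so GixL is active.
With repressor GixL bound, *qilK* is not transcribed.
So QilK is not produced.
With no repressor bound, *wexA* is transcribed.
→ *wexA* is ON in B.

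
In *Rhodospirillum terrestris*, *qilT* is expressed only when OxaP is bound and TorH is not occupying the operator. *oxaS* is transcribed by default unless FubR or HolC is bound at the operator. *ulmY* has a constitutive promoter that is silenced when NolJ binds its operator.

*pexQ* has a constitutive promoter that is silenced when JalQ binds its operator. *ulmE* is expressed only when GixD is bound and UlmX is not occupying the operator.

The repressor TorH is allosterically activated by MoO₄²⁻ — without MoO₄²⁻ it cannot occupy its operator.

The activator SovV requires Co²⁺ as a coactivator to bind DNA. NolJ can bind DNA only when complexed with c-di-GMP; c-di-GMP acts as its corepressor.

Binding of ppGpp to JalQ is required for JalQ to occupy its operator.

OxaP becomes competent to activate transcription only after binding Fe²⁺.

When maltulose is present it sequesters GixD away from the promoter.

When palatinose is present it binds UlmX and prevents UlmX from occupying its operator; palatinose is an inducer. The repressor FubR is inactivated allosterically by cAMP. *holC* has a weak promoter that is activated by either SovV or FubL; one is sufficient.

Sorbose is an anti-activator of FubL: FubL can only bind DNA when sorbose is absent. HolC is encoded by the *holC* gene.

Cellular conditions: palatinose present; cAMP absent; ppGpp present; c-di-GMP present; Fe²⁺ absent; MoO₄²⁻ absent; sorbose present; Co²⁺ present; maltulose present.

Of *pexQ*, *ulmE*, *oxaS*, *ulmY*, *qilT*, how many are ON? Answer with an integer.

ppGpp is present, so JalQ is active.
With repressor JalQ bound, *pexQ* is not transcribed.
→ *pexQ* is OFF.
Maltulose is present, so GixD is inactive.
Palatinose is present, so UlmX is inactive.
Required activator GixD is absent, so *ulmE* is not transcribed.
→ *ulmE* is OFF.
cAMP is absent, so FubR is active.
Co²⁺ is present, so SovV is active.
Sorbose is present, so FubL is inactive.
Activator SovV is present, so *holC* is transcribed.
So HolC is produced and active.
With repressor FubR bound, *oxaS* is not transcribed.
→ *oxaS* is OFF.
c-di-GMP is present, so NolJ is active.
With repressor NolJ bound, *ulmY* is not transcribed.
→ *ulmY* is OFF.
Fe²⁺ is absent, so OxaP is inactive.
MoO₄²⁻ is absent, so TorH is inactive.
Required activator OxaP is absent, so *qilT* is not transcribed.
→ *qilT* is OFF.
0 of the 5 genes are transcribed.

0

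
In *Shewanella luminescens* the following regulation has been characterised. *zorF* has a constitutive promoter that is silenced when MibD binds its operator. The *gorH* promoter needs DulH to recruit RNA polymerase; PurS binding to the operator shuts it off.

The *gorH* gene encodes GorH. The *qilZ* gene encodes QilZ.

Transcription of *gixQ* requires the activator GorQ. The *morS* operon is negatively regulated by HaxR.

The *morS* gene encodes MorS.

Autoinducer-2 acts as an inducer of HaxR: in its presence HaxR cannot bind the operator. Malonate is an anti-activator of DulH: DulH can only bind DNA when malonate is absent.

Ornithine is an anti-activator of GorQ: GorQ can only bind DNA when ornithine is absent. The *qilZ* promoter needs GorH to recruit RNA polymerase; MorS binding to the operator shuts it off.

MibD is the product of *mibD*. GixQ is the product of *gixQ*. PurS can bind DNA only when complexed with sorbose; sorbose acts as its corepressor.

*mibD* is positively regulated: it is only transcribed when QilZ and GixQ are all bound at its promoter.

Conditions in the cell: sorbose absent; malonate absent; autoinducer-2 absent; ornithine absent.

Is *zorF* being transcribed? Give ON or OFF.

Autoinducer-2 is absent, so HaxR is active.
With repressor HaxR bound, *morS* is not transcribed.
So MorS is not produced.
Malonate is absent, so DulH is active.
Sorbose is absent, so PurS is inactive.
No repressor is bound and DulH is active, so *gorH* is transcribed.
So GorH is produced and active.
No repressor is bound and GorH is active, so *qilZ* is transcribed.
So QilZ is produced and active.
Ornithine is absent, so GorQ is active.
No repressor is bound and GorQ is active, so *gixQ* is transcribed.
So GixQ is produced and active.
No repressor is bound and QilZ and GixQ are active, so *mibD* is transcribed.
So MibD is produced and active.
With repressor MibD bound, *zorF* is not transcribed.

OFF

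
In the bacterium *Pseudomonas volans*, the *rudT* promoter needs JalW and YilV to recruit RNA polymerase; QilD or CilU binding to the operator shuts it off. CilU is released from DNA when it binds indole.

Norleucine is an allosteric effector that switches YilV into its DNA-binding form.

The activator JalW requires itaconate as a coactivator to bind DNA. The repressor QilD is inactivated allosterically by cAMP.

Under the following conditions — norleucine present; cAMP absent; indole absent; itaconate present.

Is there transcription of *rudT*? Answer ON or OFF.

cAMP is absent, so QilD is active.
Itaconate is present, so JalW is active.
Norleucine is present, so YilV is active.
Indole is absent, so CilU is active.
With repressor QilD bound, *rudT* is not transcribed.

OFF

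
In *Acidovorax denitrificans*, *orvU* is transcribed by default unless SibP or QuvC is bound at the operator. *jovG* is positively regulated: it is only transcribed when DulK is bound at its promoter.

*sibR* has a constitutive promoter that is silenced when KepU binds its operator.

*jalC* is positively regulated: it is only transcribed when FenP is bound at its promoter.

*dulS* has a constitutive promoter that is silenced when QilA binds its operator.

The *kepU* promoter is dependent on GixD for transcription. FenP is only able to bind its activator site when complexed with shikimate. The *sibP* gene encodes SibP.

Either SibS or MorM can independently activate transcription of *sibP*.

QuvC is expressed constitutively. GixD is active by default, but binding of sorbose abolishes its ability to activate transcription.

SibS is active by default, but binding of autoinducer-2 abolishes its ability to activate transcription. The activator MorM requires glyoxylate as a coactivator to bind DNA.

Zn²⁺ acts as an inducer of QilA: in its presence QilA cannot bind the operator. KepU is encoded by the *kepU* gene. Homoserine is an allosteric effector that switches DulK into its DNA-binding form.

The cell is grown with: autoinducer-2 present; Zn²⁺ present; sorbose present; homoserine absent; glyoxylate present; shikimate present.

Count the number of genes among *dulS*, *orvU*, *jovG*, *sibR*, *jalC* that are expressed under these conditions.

Zn²⁺ is present, so QilA is inactive.
With no repressor bound, *dulS* is transcribed.
→ *dulS* is ON.
Autoinducer-2 is present, so SibS is inactive.
Glyoxylate is present, so MorM is active.
Activator MorM is present, so *sibP* is transcribed.
So SibP is produced and active.
QuvC is produced constitutively and is active.
With repressor SibP bound, *orvU* is not transcribed.
→ *orvU* is OFF.
Homoserine is absent, so DulK is inactive.
Required activator DulK is absent, so *jovG* is not transcribed.
→ *jovG* is OFF.
Sorbose is present, so GixD is inactive.
Required activator GixD is absent, so *kepU* is not transcribed.
So KepU is not produced.
With no repressor bound, *sibR* is transcribed.
→ *sibR* is ON.
Shikimate is present, so FenP is active.
No repressor is bound and FenP is active, so *jalC* is transcribed.
→ *jalC* is ON.
3 of the 5 genes are transcribed.

3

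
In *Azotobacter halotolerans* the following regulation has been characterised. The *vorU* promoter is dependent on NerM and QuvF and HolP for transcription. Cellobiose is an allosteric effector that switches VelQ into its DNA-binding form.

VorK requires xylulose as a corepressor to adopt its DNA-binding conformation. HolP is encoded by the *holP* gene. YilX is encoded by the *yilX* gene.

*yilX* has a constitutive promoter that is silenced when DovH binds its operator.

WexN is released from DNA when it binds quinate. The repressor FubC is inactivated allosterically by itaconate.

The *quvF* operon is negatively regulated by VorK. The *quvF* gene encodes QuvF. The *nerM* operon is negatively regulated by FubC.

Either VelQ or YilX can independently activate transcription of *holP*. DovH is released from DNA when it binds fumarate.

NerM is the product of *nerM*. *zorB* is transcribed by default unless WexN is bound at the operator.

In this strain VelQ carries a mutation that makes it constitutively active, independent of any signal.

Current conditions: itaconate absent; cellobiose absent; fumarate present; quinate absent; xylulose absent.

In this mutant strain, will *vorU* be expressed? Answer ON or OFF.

OFF

Itaconate is absent, so FubC is active.
With repressor FubC bound, *nerM* is not transcribed.
So NerM is not produced.
Xylulose is absent, so VorK is inactive.
With no repressor bound, *quvF* is transcribed.
So QuvF is produced and active.
VelQ is constitutively active in this strain.
Fumarate is present, so DovH is inactive.
With no repressor bound, *yilX* is transcribed.
So YilX is produced and active.
Activator VelQ is present, so *holP* is transcribed.
So HolP is produced and active.
Required activator NerM is absent, so *vorU* is not transcribed.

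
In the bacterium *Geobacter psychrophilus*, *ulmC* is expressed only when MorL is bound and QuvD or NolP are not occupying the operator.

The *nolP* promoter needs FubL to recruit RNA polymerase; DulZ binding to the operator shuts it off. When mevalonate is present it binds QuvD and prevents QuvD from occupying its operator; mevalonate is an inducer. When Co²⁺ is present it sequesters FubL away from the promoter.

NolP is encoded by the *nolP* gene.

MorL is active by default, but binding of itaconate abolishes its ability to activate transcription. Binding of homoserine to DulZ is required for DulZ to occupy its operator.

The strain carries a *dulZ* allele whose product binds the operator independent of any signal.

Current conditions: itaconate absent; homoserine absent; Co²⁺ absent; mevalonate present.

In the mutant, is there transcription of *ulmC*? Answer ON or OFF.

ON

Mevalonate is present, so QuvD is inactive.
Co²⁺ is absent, so FubL is active.
DulZ is constitutively active in this strain.
With repressor DulZ bound, *nolP* is not transcribed.
So NolP is not produced.
Itaconate is absent, so MorL is active.
No repressor is bound and MorL is active, so *ulmC* is transcribed.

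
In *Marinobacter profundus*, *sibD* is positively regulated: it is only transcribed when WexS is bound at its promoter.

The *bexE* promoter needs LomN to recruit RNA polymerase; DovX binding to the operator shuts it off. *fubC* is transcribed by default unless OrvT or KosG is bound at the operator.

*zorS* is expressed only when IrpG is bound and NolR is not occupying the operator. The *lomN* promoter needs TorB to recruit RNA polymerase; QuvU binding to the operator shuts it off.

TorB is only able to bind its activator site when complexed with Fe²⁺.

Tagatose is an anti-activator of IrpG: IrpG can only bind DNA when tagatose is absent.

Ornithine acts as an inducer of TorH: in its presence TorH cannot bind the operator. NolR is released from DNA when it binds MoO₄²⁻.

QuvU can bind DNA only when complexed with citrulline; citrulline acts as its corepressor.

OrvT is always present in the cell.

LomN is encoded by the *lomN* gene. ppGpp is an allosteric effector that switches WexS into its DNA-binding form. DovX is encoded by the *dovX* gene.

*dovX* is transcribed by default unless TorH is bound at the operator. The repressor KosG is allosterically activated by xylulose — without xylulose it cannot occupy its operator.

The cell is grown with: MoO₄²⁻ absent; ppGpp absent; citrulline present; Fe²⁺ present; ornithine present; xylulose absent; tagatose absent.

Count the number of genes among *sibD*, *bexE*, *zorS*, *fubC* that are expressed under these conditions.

ppGpp is absent, so WexS is inactive.
Required activator WexS is absent, so *sibD* is not transcribed.
→ *sibD* is OFF.
Ornithine is present, so TorH is inactive.
With no repressor bound, *dovX* is transcribed.
So DovX is produced and active.
Fe²⁺ is present, so TorB is active.
Citrulline is present, so QuvU is active.
With repressor QuvU bound, *lomN* is not transcribed.
So LomN is not produced.
With repressor DovX bound, *bexE* is not transcribed.
→ *bexE* is OFF.
MoO₄²⁻ is absent, so NolR is active.
Tagatose is absent, so IrpG is active.
With repressor NolR bound, *zorS* is not transcribed.
→ *zorS* is OFF.
OrvT is produced constitutively and is active.
Xylulose is absent, so KosG is inactive.
With repressor OrvT bound, *fubC* is not transcribed.
→ *fubC* is OFF.
0 of the 4 genes are transcribed.

0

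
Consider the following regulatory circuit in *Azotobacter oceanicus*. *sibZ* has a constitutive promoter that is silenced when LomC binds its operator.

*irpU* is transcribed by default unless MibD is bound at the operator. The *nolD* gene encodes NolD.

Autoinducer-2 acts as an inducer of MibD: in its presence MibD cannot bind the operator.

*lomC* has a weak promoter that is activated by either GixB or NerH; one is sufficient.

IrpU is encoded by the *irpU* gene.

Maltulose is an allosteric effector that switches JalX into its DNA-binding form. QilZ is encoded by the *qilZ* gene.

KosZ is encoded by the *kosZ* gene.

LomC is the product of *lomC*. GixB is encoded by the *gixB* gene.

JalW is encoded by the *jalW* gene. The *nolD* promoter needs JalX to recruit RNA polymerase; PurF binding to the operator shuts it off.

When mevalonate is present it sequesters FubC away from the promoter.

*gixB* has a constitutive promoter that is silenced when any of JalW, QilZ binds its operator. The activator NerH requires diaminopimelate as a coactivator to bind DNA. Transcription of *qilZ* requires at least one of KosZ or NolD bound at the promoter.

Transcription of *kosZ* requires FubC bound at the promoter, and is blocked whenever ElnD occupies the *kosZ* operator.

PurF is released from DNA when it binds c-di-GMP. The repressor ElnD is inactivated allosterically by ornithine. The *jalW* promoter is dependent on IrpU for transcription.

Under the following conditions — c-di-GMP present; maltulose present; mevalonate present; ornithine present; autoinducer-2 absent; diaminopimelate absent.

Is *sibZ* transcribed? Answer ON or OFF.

ON

Autoinducer-2 is absent, so MibD is active.
With repressor MibD bound, *irpU* is not transcribed.
So IrpU is not produced.
Required activator IrpU is absent, so *jalW* is not transcribed.
So JalW is not produced.
Ornithine is present, so ElnD is inactive.
Mevalonate is present, so FubC is inactive.
Required activator FubC is absent, so *kosZ* is not transcribed.
So KosZ is not produced.
Maltulose is present, so JalX is active.
c-di-GMP is present, so PurF is inactive.
No repressor is bound and JalX is active, so *nolD* is transcribed.
So NolD is produced and active.
Activator NolD is present, so *qilZ* is transcribed.
So QilZ is produced and active.
With repressor QilZ bound, *gixB* is not transcribed.
So GixB is not produced.
Diaminopimelate is absent, so NerH is inactive.
No activator is available at the *lomC* promoter, so *lomC* is not transcribed.
So LomC is not produced.
With no repressor bound, *sibZ* is transcribed.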